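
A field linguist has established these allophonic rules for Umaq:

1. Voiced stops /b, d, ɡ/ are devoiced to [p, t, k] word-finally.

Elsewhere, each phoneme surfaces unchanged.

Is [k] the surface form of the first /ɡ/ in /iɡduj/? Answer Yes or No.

No

/ɡ/ (between /i/ and /d/): rule 1 targets it, but not word-finally → unchanged [ɡ].
The actual realization is [ɡ], not [k].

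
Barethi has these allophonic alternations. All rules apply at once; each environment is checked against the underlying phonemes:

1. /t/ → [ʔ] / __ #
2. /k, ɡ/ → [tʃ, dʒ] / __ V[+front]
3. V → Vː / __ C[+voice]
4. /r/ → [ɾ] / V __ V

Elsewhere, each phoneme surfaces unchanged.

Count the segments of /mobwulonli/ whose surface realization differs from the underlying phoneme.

3

Segments that undergo a rule: /o/ → [oː] (rule 3); /u/ → [uː] (rule 3); /o/ → [oː] (rule 3).
All other segments surface unchanged.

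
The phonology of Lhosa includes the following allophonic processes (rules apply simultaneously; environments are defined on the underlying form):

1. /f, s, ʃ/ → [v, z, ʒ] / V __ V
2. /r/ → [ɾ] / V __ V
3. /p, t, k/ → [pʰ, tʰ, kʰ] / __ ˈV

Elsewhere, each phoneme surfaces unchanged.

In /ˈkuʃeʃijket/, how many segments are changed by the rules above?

Segments that undergo a rule: /k/ → [kʰ] (rule 3); /ʃ/ → [ʒ] (rule 1); /ʃ/ → [ʒ] (rule 1).
All other segments surface unchanged.

3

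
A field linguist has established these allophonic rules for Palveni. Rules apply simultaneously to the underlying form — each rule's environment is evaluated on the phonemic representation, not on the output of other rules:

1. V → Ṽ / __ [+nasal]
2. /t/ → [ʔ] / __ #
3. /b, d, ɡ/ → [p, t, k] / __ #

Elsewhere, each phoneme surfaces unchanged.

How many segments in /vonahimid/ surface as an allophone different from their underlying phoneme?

Segments that undergo a rule: /o/ → [õ] (rule 1); /i/ → [ĩ] (rule 1); /d/ → [t] (rule 3).
All other segments surface unchanged.

3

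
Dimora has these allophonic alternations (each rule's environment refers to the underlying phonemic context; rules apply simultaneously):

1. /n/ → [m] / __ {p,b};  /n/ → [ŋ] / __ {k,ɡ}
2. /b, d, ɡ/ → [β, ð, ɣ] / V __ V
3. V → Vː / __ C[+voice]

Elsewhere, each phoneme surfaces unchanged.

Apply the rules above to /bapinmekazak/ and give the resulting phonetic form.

[bapiːnmekaːzak]

/b/ (word-initial) fails the environment for rule 2, so it stays [b].
/a/ (between /b/ and /p/): rule 3 targets it, but not before a voiced consonant → unchanged [a].
/p/ — not in any rule's target class → [p].
/i/ (between /p/ and /n/): before a voiced consonant, so rule 3 applies → [iː].
/n/ — between /i/ and /m/; rule 1 does not apply here → [n].
/m/ stays [m].
/e/ — between /m/ and /k/; rule 3 does not apply here → [e].
/k/ (between /e/ and /a/): no rule targets it → [k].
/a/ (between /k/ and /z/): before a voiced consonant, so rule 3 applies → [aː].
/z/ (between /a/ and /a/): no rule targets it → [z].
/a/ (between /z/ and /k/) fails the environment for rule 3, so it stays [a].
/k/ (word-final): no rule targets it → [k].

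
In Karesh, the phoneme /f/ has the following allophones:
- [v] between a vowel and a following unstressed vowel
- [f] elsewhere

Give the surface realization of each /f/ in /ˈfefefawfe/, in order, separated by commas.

[f], [v], [v], [f]

Occurrence 1 (position 1): no conditioning environment matches → elsewhere allophone [f].
Occurrence 2 (position 3): between a vowel and a following unstressed vowel → [v].
Occurrence 3 (position 5): between a vowel and a following unstressed vowel → [v].
Occurrence 4 (position 8): no conditioning environment matches → elsewhere allophone [f].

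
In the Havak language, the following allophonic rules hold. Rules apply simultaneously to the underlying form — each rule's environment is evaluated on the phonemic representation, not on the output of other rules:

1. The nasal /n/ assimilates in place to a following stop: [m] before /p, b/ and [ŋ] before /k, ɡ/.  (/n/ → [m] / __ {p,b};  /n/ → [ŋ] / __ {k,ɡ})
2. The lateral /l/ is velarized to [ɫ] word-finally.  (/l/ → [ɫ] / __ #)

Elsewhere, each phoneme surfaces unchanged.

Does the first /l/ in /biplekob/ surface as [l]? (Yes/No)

Yes

/l/ (between /p/ and /e/) is in the target of rule 2 but the environment (word-finally) is not met → [l].
The actual realization is [l], which matches [l].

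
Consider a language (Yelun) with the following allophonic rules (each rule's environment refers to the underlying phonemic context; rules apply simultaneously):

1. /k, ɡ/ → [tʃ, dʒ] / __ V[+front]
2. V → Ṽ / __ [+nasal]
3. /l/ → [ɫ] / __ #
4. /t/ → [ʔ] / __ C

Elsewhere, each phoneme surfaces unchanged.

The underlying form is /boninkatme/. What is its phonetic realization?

/b/ (word-initial): no rule targets it → [b].
/o/ (between /b/ and /n/): before a nasal consonant, so rule 2 applies → [õ].
/n/ — not in any rule's target class → [n].
/i/ (between /n/ and /n/) occurs before a nasal consonant → [ĩ] by rule 2.
/n/ stays [n].
/k/ (between /n/ and /a/) is in the target of rule 1 but the environment (before a front vowel) is not met → [k].
/a/ (between /k/ and /t/): rule 2 targets it, but not before a nasal consonant → unchanged [a].
/t/ (between /a/ and /m/) occurs immediately before a consonant → [ʔ] by rule 4.
/m/ — not in any rule's target class → [m].
/e/ — word-final; rule 2 does not apply here → [e].

[bõnĩnkaʔme]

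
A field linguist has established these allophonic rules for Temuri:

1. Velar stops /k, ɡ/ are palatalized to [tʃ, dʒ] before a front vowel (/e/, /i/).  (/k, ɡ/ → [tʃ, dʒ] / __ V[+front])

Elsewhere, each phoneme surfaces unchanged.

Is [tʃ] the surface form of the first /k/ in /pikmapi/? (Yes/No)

No

/k/ (between /i/ and /m/) is in the target of rule 1 but the environment (before a front vowel) is not met → [k].
The actual realization is [k], not [tʃ].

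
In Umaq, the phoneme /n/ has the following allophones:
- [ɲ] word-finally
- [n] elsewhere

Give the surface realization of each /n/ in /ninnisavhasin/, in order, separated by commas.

[n], [n], [n], [ɲ]

Occurrence 1 (position 1): no conditioning environment matches → elsewhere allophone [n].
Occurrence 2 (position 3): no conditioning environment matches → elsewhere allophone [n].
Occurrence 3 (position 4): no conditioning environment matches → elsewhere allophone [n].
Occurrence 4 (position 13): word-finally → [ɲ].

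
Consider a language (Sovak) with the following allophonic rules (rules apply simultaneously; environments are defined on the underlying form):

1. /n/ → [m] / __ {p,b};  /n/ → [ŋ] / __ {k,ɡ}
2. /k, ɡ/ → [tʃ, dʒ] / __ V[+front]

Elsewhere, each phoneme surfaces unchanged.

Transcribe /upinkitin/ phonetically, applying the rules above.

[upiŋtʃitin]

/u/ (word-initial) is unaffected → [u].
/p/ — not in any rule's target class → [p].
/i/ (between /p/ and /n/): no rule targets it → [i].
Rule 1 applies to /n/ (between /i/ and /k/: before a labial or velar stop) → [ŋ].
/k/ (between /n/ and /i/): before a front vowel, so rule 2 applies → [tʃ].
/i/ — not in any rule's target class → [i].
/t/ (between /i/ and /i/): no rule targets it → [t].
/i/ — not in any rule's target class → [i].
/n/ (word-final): rule 1 targets it, but not before a labial or velar stop → unchanged [n].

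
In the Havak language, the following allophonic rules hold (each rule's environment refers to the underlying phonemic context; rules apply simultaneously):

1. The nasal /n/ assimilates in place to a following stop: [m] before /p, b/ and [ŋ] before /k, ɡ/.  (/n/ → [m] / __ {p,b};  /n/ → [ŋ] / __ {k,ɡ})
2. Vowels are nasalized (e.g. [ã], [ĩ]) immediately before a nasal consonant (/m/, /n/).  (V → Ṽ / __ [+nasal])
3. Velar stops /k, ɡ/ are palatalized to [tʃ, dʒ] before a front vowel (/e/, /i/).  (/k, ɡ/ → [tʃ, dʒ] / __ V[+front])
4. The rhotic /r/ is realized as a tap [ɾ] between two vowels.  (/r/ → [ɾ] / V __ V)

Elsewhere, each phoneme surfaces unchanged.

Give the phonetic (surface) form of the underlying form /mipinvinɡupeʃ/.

[mipĩnvĩŋɡupeʃ]

/m/ (word-initial): no rule targets it → [m].
/i/ (between /m/ and /p/) is in the target of rule 2 but the environment (before a nasal consonant) is not met → [i].
/p/ (between /i/ and /i/) is unaffected → [p].
/i/ meets the environment for rule 2 (before a nasal consonant) → [ĩ].
/n/ — between /i/ and /v/; rule 1 does not apply here → [n].
/v/ (between /n/ and /i/): no rule targets it → [v].
/i/ (between /v/ and /n/): before a nasal consonant, so rule 2 applies → [ĩ].
/n/ — between /i/ and /ɡ/, before a labial or velar stop — surfaces as [ŋ] (rule 1).
/ɡ/ — between /n/ and /u/; rule 3 does not apply here → [ɡ].
/u/ — between /ɡ/ and /p/; rule 2 does not apply here → [u].
/p/ stays [p].
/e/ (between /p/ and /ʃ/): rule 2 targets it, but not before a nasal consonant → unchanged [e].
/ʃ/ — not in any rule's target class → [ʃ].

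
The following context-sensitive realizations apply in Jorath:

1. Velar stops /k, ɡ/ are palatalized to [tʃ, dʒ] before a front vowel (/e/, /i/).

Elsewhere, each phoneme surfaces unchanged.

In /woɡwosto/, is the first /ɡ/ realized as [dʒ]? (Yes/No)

No

/ɡ/ (between /o/ and /w/) is in the target of rule 1 but the environment (before a front vowel) is not met → [ɡ].
The actual realization is [ɡ], not [dʒ].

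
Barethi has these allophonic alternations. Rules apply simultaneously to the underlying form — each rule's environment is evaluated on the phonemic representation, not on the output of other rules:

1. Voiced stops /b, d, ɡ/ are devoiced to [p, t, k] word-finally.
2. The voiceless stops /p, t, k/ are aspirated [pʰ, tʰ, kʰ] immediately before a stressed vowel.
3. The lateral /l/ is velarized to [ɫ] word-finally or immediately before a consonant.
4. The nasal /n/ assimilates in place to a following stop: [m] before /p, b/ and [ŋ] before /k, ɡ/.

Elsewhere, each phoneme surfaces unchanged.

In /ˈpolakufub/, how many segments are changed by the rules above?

2

Segments that undergo a rule: /p/ → [pʰ] (rule 2); /b/ → [p] (rule 1).
All other segments surface unchanged.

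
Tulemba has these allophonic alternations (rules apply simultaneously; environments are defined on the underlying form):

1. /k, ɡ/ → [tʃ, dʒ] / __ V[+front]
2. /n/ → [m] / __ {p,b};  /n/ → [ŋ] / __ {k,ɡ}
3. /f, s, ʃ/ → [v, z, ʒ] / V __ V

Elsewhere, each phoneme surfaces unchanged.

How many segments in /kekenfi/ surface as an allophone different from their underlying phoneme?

2

Segments that undergo a rule: /k/ → [tʃ] (rule 1); /k/ → [tʃ] (rule 1).
All other segments surface unchanged.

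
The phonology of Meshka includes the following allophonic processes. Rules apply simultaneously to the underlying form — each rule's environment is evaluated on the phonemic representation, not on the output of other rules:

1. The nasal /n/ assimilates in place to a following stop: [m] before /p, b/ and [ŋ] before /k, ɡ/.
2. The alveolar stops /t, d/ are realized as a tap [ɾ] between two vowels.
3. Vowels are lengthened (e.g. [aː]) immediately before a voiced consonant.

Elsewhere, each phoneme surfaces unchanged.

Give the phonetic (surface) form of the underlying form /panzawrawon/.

/p/ (word-initial): no rule targets it → [p].
/a/ meets the environment for rule 3 (before a voiced consonant) → [aː].
/n/ — between /a/ and /z/; rule 1 does not apply here → [n].
/z/ stays [z].
/a/ (between /z/ and /w/) occurs before a voiced consonant → [aː] by rule 3.
/w/ — not in any rule's target class → [w].
/r/ (between /w/ and /a/): no rule targets it → [r].
/a/ (between /r/ and /w/) occurs before a voiced consonant → [aː] by rule 3.
/w/ — not in any rule's target class → [w].
/o/ (between /w/ and /n/) occurs before a voiced consonant → [oː] by rule 3.
/n/ (word-final): rule 1 targets it, but not before a labial or velar stop → unchanged [n].

[paːnzaːwraːwoːn]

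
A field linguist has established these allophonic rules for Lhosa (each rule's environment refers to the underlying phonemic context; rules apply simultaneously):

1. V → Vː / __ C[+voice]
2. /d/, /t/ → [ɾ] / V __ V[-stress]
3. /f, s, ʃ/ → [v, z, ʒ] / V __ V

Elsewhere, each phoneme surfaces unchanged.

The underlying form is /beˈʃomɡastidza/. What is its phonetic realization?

/b/ (word-initial) is unaffected → [b].
/e/ — between /b/ and /ʃ/; rule 1 does not apply here → [e].
/ʃ/ meets the environment for rule 3 (between two vowels) → [ʒ].
/o/ — between /ʃ/ and /m/, before a voiced consonant — surfaces as [oː] (rule 1).
/m/ — not in any rule's target class → [m].
/ɡ/ stays [ɡ].
/a/ (between /ɡ/ and /s/) is in the target of rule 1 but the environment (before a voiced consonant) is not met → [a].
/s/ (between /a/ and /t/) is in the target of rule 3 but the environment (between two vowels) is not met → [s].
/t/ (between /s/ and /i/) is in the target of rule 2 but the environment (between a vowel and a following unstressed vowel) is not met → [t].
/i/ — between /t/ and /d/, before a voiced consonant — surfaces as [iː] (rule 1).
/d/ (between /i/ and /z/) fails the environment for rule 2, so it stays [d].
/z/ — not in any rule's target class → [z].
/a/ (word-final) is in the target of rule 1 but the environment (before a voiced consonant) is not met → [a].

[beˈʒoːmɡastiːdza]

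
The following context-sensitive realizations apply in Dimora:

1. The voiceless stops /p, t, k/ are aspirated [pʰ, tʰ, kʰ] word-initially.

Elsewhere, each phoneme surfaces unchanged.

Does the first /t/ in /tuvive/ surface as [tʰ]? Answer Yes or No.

Yes

/t/ — word-initial, word-initially — surfaces as [tʰ] (rule 1).
The actual realization is [tʰ], which matches [tʰ].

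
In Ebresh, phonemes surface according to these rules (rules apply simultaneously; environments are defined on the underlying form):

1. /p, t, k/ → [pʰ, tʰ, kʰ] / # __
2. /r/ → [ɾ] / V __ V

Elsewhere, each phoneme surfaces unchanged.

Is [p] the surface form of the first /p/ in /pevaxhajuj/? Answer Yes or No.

Rule 1 applies to /p/ (word-initial: word-initially) → [pʰ].
The actual realization is [pʰ], not [p].

No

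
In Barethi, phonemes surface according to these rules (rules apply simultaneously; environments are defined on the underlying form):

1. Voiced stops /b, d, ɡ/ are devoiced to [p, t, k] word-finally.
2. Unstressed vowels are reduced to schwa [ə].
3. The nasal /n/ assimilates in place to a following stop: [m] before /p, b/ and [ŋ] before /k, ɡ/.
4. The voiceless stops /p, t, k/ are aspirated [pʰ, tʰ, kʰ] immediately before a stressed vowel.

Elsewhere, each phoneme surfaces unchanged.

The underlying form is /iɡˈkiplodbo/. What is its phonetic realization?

/i/ meets the environment for rule 2 (in an unstressed syllable) → [ə].
/ɡ/ (between /i/ and /k/) fails the environment for rule 1, so it stays [ɡ].
/k/ (between /ɡ/ and /i/) occurs immediately before a stressed vowel → [kʰ] by rule 4.
/i/ (between /k/ and /p/) is in the target of rule 2 but the environment (in an unstressed syllable) is not met → [i].
/p/ (between /i/ and /l/) is in the target of rule 4 but the environment (immediately before a stressed vowel) is not met → [p].
/l/ (between /p/ and /o/): no rule targets it → [l].
Rule 2 applies to /o/ (between /l/ and /d/: in an unstressed syllable) → [ə].
/d/ (between /o/ and /b/) fails the environment for rule 1, so it stays [d].
/b/ (between /d/ and /o/) fails the environment for rule 1, so it stays [b].
/o/ (word-final): in an unstressed syllable, so rule 2 applies → [ə].

[əɡˈkʰiplədbə]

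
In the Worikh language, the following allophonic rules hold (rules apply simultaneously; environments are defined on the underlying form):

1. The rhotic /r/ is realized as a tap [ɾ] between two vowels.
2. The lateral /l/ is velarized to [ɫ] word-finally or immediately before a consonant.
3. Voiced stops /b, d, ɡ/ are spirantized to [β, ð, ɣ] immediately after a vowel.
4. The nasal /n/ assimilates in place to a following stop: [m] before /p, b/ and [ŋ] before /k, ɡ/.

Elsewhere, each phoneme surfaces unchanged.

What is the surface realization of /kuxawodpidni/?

Rule 3 applies to /d/ (between /o/ and /p/: immediately after a vowel) → [ð].
Rule 3 applies to /d/ (between /i/ and /n/: immediately after a vowel) → [ð].
/n/ (between /d/ and /i/): rule 4 targets it, but not before a labial or velar stop → unchanged [n].

[kuxawoðpiðni]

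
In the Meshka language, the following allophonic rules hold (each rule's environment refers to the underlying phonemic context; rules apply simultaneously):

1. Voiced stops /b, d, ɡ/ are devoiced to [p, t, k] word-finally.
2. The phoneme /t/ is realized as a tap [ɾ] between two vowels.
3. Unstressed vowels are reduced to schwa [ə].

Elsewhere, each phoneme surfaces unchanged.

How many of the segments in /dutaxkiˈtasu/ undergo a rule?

Segments that undergo a rule: /u/ → [ə] (rule 3); /t/ → [ɾ] (rule 2); /a/ → [ə] (rule 3); /i/ → [ə] (rule 3); /t/ → [ɾ] (rule 2); /u/ → [ə] (rule 3).
All other segments surface unchanged.

6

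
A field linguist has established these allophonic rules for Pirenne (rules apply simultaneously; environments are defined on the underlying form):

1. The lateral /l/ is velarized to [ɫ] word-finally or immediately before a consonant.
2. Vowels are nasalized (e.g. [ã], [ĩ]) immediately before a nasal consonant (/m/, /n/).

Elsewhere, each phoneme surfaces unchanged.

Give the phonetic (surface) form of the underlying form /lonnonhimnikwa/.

[lõnnõnhĩmnikwa]

/l/ — word-initial; rule 1 does not apply here → [l].
/o/ (between /l/ and /n/) occurs before a nasal consonant → [õ] by rule 2.
/o/ (between /n/ and /n/): before a nasal consonant, so rule 2 applies → [õ].
Rule 2 applies to /i/ (between /h/ and /m/: before a nasal consonant) → [ĩ].
/i/ (between /n/ and /k/): rule 2 targets it, but not before a nasal consonant → unchanged [i].
/a/ (word-final) is in the target of rule 2 but the environment (before a nasal consonant) is not met → [a].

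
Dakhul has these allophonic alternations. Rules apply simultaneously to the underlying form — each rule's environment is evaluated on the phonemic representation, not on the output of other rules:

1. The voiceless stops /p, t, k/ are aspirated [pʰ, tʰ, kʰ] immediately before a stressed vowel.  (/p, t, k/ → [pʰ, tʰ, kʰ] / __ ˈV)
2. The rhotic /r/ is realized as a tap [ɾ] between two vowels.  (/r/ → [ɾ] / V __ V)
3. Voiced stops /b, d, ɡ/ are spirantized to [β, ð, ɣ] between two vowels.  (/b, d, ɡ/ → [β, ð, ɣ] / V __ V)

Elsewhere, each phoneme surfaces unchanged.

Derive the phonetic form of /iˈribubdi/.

[iˈɾiβubdi]

/i/ stays [i].
Rule 2 applies to /r/ (between /i/ and /i/: between two vowels) → [ɾ].
/i/ stays [i].
/b/ meets the environment for rule 3 (between two vowels) → [β].
/u/ stays [u].
/b/ — between /u/ and /d/; rule 3 does not apply here → [b].
/d/ (between /b/ and /i/): rule 3 targets it, but not between two vowels → unchanged [d].
/i/ — not in any rule's target class → [i].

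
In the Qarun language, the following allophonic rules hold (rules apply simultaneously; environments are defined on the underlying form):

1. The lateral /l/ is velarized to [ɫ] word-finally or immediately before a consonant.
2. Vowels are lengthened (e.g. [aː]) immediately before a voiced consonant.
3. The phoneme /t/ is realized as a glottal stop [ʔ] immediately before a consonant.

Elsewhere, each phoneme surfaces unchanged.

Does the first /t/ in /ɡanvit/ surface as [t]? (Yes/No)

Yes

/t/ (word-final): rule 3 targets it, but not immediately before a consonant → unchanged [t].
The actual realization is [t], which matches [t].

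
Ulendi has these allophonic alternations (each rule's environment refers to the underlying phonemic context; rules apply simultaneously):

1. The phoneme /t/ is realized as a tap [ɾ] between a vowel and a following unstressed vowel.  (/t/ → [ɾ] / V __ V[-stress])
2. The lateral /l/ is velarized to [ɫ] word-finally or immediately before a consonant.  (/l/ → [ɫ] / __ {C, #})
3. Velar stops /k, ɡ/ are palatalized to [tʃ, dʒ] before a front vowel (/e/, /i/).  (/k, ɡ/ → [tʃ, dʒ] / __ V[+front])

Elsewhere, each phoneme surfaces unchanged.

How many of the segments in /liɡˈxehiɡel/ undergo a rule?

2

Segments that undergo a rule: /ɡ/ → [dʒ] (rule 3); /l/ → [ɫ] (rule 2).
All other segments surface unchanged.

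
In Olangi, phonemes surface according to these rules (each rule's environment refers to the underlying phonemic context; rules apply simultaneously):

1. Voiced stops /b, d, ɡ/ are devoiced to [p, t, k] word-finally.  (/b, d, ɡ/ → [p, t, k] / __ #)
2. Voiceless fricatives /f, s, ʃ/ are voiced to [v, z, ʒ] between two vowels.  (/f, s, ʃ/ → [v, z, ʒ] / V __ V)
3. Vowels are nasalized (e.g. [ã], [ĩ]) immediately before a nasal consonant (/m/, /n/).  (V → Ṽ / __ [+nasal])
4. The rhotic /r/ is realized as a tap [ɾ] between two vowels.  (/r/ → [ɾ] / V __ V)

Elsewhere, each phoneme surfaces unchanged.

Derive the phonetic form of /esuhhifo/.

/e/ — word-initial; rule 3 does not apply here → [e].
/s/ meets the environment for rule 2 (between two vowels) → [z].
/u/ (between /s/ and /h/): rule 3 targets it, but not before a nasal consonant → unchanged [u].
/h/ stays [h].
/h/ stays [h].
/i/ (between /h/ and /f/) fails the environment for rule 3, so it stays [i].
/f/ (between /i/ and /o/): between two vowels, so rule 2 applies → [v].
/o/ (word-final) fails the environment for rule 3, so it stays [o].

[ezuhhivo]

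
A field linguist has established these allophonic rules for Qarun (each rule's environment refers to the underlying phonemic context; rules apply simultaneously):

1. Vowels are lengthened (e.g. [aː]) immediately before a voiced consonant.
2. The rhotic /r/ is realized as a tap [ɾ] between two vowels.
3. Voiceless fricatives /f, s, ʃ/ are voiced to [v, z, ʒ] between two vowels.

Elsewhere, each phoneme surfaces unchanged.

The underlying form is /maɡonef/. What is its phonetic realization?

/m/ — not in any rule's target class → [m].
/a/ meets the environment for rule 1 (before a voiced consonant) → [aː].
/ɡ/ — not in any rule's target class → [ɡ].
/o/ meets the environment for rule 1 (before a voiced consonant) → [oː].
/n/ (between /o/ and /e/) is unaffected → [n].
/e/ (between /n/ and /f/): rule 1 targets it, but not before a voiced consonant → unchanged [e].
/f/ — word-final; rule 3 does not apply here → [f].

[maːɡoːnef]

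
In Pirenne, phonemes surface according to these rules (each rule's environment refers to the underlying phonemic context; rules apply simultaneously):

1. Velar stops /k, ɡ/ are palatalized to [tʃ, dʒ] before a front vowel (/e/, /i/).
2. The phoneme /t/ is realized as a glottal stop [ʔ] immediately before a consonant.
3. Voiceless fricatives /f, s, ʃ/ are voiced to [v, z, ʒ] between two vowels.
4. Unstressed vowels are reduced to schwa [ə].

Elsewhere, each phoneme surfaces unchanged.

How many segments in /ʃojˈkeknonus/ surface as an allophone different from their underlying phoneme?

4

Segments that undergo a rule: /o/ → [ə] (rule 4); /k/ → [tʃ] (rule 1); /o/ → [ə] (rule 4); /u/ → [ə] (rule 4).
All other segments surface unchanged.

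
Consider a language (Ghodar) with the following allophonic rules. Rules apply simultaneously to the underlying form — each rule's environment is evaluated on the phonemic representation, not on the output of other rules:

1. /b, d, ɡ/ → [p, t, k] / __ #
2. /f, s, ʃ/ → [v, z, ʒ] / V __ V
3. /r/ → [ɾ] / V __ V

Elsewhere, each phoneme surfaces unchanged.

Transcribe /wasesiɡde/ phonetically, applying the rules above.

/w/ (word-initial) is unaffected → [w].
/a/ (between /w/ and /s/) is unaffected → [a].
/s/ meets the environment for rule 2 (between two vowels) → [z].
/e/ (between /s/ and /s/) is unaffected → [e].
/s/ (between /e/ and /i/) occurs between two vowels → [z] by rule 2.
/i/ stays [i].
/ɡ/ (between /i/ and /d/) is in the target of rule 1 but the environment (word-finally) is not met → [ɡ].
/d/ (between /ɡ/ and /e/) fails the environment for rule 1, so it stays [d].
/e/ (word-final) is unaffected → [e].

[wazeziɡde]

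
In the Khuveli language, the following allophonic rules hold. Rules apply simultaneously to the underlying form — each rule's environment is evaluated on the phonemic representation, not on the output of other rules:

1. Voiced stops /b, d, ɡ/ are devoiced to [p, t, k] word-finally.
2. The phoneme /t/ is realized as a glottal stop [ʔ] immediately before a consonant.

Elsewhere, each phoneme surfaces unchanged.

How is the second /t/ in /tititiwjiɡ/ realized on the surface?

[t]

/t/ (between /i/ and /i/) fails the environment for rule 2, so it stays [t].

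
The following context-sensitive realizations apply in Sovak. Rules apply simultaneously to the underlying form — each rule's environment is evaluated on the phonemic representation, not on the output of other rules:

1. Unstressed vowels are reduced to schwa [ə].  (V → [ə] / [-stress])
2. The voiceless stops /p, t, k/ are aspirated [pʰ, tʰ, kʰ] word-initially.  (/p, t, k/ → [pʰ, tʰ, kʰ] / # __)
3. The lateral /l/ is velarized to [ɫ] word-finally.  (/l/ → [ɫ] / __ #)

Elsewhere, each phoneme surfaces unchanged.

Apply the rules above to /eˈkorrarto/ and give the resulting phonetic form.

/e/ (word-initial): in an unstressed syllable, so rule 1 applies → [ə].
/k/ (between /e/ and /o/): rule 2 targets it, but not word-initially → unchanged [k].
/o/ (between /k/ and /r/): rule 1 targets it, but not in an unstressed syllable → unchanged [o].
/r/ stays [r].
/r/ stays [r].
Rule 1 applies to /a/ (between /r/ and /r/: in an unstressed syllable) → [ə].
/r/ — not in any rule's target class → [r].
/t/ (between /r/ and /o/) is in the target of rule 2 but the environment (word-initially) is not met → [t].
/o/ (word-final) occurs in an unstressed syllable → [ə] by rule 1.

[əˈkorrərtə]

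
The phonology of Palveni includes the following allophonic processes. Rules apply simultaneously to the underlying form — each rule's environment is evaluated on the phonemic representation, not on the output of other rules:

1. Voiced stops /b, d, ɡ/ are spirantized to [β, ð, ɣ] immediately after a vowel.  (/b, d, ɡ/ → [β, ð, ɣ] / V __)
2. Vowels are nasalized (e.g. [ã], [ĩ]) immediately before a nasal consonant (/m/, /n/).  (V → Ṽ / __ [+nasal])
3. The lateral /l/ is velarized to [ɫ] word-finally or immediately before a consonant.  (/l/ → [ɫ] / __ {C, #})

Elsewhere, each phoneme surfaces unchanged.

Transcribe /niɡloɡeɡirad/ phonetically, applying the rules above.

[niɣloɣeɣirað]

/n/ — not in any rule's target class → [n].
/i/ — between /n/ and /ɡ/; rule 2 does not apply here → [i].
Rule 1 applies to /ɡ/ (between /i/ and /l/: immediately after a vowel) → [ɣ].
/l/ (between /ɡ/ and /o/): rule 3 targets it, but not word-finally or immediately before a consonant → unchanged [l].
/o/ (between /l/ and /ɡ/): rule 2 targets it, but not before a nasal consonant → unchanged [o].
/ɡ/ meets the environment for rule 1 (immediately after a vowel) → [ɣ].
/e/ (between /ɡ/ and /ɡ/) fails the environment for rule 2, so it stays [e].
/ɡ/ (between /e/ and /i/): immediately after a vowel, so rule 1 applies → [ɣ].
/i/ (between /ɡ/ and /r/) fails the environment for rule 2, so it stays [i].
/r/ — not in any rule's target class → [r].
/a/ — between /r/ and /d/; rule 2 does not apply here → [a].
/d/ (word-final) occurs immediately after a vowel → [ð] by rule 1.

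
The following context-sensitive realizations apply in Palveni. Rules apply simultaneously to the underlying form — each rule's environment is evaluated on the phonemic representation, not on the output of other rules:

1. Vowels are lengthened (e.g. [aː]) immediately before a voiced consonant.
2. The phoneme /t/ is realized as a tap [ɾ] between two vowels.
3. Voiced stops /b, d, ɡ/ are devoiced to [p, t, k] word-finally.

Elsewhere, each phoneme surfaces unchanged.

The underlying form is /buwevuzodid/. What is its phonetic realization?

/b/ (word-initial): rule 3 targets it, but not word-finally → unchanged [b].
Rule 1 applies to /u/ (between /b/ and /w/: before a voiced consonant) → [uː].
/w/ stays [w].
/e/ (between /w/ and /v/): before a voiced consonant, so rule 1 applies → [eː].
/v/ (between /e/ and /u/) is unaffected → [v].
/u/ (between /v/ and /z/) occurs before a voiced consonant → [uː] by rule 1.
/z/ (between /u/ and /o/) is unaffected → [z].
/o/ — between /z/ and /d/, before a voiced consonant — surfaces as [oː] (rule 1).
/d/ (between /o/ and /i/) fails the environment for rule 3, so it stays [d].
/i/ meets the environment for rule 1 (before a voiced consonant) → [iː].
/d/ (word-final) occurs word-finally → [t] by rule 3.

[buːweːvuːzoːdiːt]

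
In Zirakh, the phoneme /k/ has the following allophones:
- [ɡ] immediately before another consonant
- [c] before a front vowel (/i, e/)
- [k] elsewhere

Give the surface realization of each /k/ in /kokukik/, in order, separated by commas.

[k], [k], [c], [k]

Occurrence 1 (position 1): no conditioning environment matches → elsewhere allophone [k].
Occurrence 2 (position 3): no conditioning environment matches → elsewhere allophone [k].
Occurrence 3 (position 5): before a front vowel (/i, e/) → [c].
Occurrence 4 (position 7): no conditioning environment matches → elsewhere allophone [k].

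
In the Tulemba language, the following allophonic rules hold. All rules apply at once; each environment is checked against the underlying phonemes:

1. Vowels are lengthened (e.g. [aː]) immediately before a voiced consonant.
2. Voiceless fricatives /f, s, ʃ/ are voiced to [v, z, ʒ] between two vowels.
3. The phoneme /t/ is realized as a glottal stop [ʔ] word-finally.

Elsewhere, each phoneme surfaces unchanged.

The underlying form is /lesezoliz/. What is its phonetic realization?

[lezeːzoːliːz]

/l/ — not in any rule's target class → [l].
/e/ (between /l/ and /s/) fails the environment for rule 1, so it stays [e].
/s/ meets the environment for rule 2 (between two vowels) → [z].
/e/ meets the environment for rule 1 (before a voiced consonant) → [eː].
/z/ stays [z].
Rule 1 applies to /o/ (between /z/ and /l/: before a voiced consonant) → [oː].
/l/ (between /o/ and /i/): no rule targets it → [l].
Rule 1 applies to /i/ (between /l/ and /z/: before a voiced consonant) → [iː].
/z/ (word-final): no rule targets it → [z].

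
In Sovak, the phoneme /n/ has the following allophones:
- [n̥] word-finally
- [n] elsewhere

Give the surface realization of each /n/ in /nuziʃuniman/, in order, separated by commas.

[n], [n], [n̥]

Occurrence 1 (position 1): no conditioning environment matches → elsewhere allophone [n].
Occurrence 2 (position 7): no conditioning environment matches → elsewhere allophone [n].
Occurrence 3 (position 11): word-finally → [n̥].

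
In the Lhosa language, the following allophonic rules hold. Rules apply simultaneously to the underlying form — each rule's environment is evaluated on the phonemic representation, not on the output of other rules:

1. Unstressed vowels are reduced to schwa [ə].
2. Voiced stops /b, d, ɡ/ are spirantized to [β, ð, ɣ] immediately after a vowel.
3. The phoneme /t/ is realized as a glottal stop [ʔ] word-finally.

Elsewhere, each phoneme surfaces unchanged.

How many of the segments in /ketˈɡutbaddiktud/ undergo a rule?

Segments that undergo a rule: /e/ → [ə] (rule 1); /a/ → [ə] (rule 1); /d/ → [ð] (rule 2); /i/ → [ə] (rule 1); /u/ → [ə] (rule 1); /d/ → [ð] (rule 2).
All other segments surface unchanged.

6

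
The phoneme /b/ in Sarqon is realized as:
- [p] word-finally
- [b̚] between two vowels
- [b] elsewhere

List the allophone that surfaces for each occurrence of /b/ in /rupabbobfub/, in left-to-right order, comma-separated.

Occurrence 1 (position 5): no conditioning environment matches → elsewhere allophone [b].
Occurrence 2 (position 6): no conditioning environment matches → elsewhere allophone [b].
Occurrence 3 (position 8): no conditioning environment matches → elsewhere allophone [b].
Occurrence 4 (position 11): word-finally → [p].

[b], [b], [b], [p]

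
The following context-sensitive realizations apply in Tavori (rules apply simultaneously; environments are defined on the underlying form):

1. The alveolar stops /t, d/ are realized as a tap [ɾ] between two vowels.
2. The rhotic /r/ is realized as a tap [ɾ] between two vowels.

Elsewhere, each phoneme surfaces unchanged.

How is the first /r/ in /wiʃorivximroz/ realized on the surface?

/r/ (between /o/ and /i/) occurs between two vowels → [ɾ] by rule 2.

[ɾ]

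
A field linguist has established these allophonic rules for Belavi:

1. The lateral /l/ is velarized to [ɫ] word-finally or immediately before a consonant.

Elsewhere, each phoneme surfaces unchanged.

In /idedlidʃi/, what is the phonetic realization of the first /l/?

/l/ (between /d/ and /i/): rule 1 targets it, but not word-finally or immediately before a consonant → unchanged [l].

[l]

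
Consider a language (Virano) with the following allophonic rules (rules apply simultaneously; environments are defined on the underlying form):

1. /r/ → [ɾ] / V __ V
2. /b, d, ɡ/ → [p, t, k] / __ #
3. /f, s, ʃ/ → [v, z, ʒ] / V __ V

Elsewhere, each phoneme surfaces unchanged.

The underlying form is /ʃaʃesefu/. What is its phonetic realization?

[ʃaʒezevu]

/ʃ/ — word-initial; rule 3 does not apply here → [ʃ].
/a/ stays [a].
Rule 3 applies to /ʃ/ (between /a/ and /e/: between two vowels) → [ʒ].
/e/ stays [e].
/s/ meets the environment for rule 3 (between two vowels) → [z].
/e/ — not in any rule's target class → [e].
/f/ — between /e/ and /u/, between two vowels — surfaces as [v] (rule 3).
/u/ — not in any rule's target class → [u].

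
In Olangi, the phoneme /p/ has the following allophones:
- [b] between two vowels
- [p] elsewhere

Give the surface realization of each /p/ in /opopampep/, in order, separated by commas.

Occurrence 1 (position 2): between two vowels → [b].
Occurrence 2 (position 4): between two vowels → [b].
Occurrence 3 (position 7): no conditioning environment matches → elsewhere allophone [p].
Occurrence 4 (position 9): no conditioning environment matches → elsewhere allophone [p].

[b], [b], [p], [p]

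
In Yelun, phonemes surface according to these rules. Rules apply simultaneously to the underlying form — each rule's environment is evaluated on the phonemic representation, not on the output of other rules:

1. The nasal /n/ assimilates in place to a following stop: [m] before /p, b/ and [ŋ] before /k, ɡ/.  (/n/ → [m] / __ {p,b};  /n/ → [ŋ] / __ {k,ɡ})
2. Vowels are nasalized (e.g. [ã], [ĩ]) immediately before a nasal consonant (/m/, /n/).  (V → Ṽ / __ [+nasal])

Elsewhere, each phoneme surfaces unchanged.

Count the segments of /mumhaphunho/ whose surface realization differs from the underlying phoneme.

Segments that undergo a rule: /u/ → [ũ] (rule 2); /u/ → [ũ] (rule 2).
All other segments surface unchanged.

2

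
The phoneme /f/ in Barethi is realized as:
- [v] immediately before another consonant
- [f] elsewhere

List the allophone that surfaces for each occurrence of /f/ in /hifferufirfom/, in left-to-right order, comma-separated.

Occurrence 1 (position 3): immediately before another consonant → [v].
Occurrence 2 (position 4): no conditioning environment matches → elsewhere allophone [f].
Occurrence 3 (position 8): no conditioning environment matches → elsewhere allophone [f].
Occurrence 4 (position 11): no conditioning environment matches → elsewhere allophone [f].

[v], [f], [f], [f]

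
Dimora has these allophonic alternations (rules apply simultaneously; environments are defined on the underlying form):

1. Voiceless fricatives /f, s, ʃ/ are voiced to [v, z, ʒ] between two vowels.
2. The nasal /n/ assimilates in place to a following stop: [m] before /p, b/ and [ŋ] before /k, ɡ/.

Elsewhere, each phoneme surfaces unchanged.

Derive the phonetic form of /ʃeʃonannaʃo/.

/ʃ/ (word-initial) is in the target of rule 1 but the environment (between two vowels) is not met → [ʃ].
/e/ stays [e].
/ʃ/ — between /e/ and /o/, between two vowels — surfaces as [ʒ] (rule 1).
/o/ (between /ʃ/ and /n/): no rule targets it → [o].
/n/ (between /o/ and /a/): rule 2 targets it, but not before a labial or velar stop → unchanged [n].
/a/ stays [a].
/n/ (between /a/ and /n/) is in the target of rule 2 but the environment (before a labial or velar stop) is not met → [n].
/n/ (between /n/ and /a/) is in the target of rule 2 but the environment (before a labial or velar stop) is not met → [n].
/a/ (between /n/ and /ʃ/) is unaffected → [a].
/ʃ/ — between /a/ and /o/, between two vowels — surfaces as [ʒ] (rule 1).
/o/ (word-final) is unaffected → [o].

[ʃeʒonannaʒo]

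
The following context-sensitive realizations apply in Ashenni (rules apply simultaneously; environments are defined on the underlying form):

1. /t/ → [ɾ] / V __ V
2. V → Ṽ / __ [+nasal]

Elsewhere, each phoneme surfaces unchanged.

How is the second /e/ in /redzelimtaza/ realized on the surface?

[e]

/e/ (between /z/ and /l/): rule 2 targets it, but not before a nasal consonant → unchanged [e].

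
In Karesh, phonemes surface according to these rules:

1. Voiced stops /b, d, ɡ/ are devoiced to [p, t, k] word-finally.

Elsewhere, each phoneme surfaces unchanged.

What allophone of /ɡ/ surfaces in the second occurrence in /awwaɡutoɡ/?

[k]

/ɡ/ (word-final): word-finally, so rule 1 applies → [k].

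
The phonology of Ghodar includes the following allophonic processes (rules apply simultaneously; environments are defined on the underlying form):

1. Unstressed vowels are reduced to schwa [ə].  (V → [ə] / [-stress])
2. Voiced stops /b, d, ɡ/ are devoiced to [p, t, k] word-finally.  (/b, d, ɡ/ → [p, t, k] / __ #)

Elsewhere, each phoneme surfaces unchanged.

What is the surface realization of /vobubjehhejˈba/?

[vəbəbjəhhəjˈba]

/v/ (word-initial): no rule targets it → [v].
/o/ meets the environment for rule 1 (in an unstressed syllable) → [ə].
/b/ (between /o/ and /u/) is in the target of rule 2 but the environment (word-finally) is not met → [b].
/u/ meets the environment for rule 1 (in an unstressed syllable) → [ə].
/b/ — between /u/ and /j/; rule 2 does not apply here → [b].
/j/ (between /b/ and /e/): no rule targets it → [j].
Rule 1 applies to /e/ (between /j/ and /h/: in an unstressed syllable) → [ə].
/h/ stays [h].
/h/ — not in any rule's target class → [h].
/e/ (between /h/ and /j/) occurs in an unstressed syllable → [ə] by rule 1.
/j/ (between /e/ and /b/) is unaffected → [j].
/b/ — between /j/ and /a/; rule 2 does not apply here → [b].
/a/ (word-final) is in the target of rule 1 but the environment (in an unstressed syllable) is not met → [a].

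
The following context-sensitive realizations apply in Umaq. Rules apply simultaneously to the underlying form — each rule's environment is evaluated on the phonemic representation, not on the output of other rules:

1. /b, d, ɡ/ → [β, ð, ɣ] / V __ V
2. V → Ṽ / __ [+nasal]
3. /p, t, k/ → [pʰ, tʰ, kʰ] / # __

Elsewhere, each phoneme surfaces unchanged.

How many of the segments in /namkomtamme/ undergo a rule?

Segments that undergo a rule: /a/ → [ã] (rule 2); /o/ → [õ] (rule 2); /a/ → [ã] (rule 2).
All other segments surface unchanged.

3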